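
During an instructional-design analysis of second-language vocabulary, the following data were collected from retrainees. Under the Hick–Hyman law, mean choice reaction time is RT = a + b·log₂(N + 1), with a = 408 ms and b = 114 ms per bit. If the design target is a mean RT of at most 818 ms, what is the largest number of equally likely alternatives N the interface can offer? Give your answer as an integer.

Set 408 + 114·log₂(N + 1) ≤ 818.
log₂(N + 1) ≤ (818 − 408) / 114 = 3.5965.
N + 1 ≤ 2^3.5965 = 12.0964.
N ≤ 11.0964, so the largest integer N is 11.

11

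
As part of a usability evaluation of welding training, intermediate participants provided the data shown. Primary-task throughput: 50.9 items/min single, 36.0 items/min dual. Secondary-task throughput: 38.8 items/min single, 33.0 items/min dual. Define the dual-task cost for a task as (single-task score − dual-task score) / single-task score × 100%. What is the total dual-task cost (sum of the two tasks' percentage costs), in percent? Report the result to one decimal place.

44.2

Primary cost = (50.9 − 36.0) / 50.9 × 100% = 29.2731%.
Secondary cost = (38.8 − 33.0) / 38.8 × 100% = 14.9485%.
Total = 29.2731% + 14.9485% = 44.2216% ≈ 44.2%.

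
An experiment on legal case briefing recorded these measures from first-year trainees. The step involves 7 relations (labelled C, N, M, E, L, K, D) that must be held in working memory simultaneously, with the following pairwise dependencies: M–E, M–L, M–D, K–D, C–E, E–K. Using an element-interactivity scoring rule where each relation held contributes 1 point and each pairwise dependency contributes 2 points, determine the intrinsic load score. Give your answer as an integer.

19

Count of relations held simultaneously: 7.
Count of pairwise dependencies listed: 6.
Element contribution: 7 × 1 = 7.
Interaction contribution: 6 × 2 = 12.
Intrinsic load = 7 + 12 = 19.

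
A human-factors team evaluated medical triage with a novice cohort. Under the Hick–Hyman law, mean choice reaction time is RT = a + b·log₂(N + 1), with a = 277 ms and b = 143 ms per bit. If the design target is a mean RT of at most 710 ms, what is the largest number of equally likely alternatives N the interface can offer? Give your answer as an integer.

7

Set 277 + 143·log₂(N + 1) ≤ 710.
log₂(N + 1) ≤ (710 − 277) / 143 = 3.0280.
N + 1 ≤ 2^3.0280 = 8.1568.
N ≤ 7.1568, so the largest integer N is 7.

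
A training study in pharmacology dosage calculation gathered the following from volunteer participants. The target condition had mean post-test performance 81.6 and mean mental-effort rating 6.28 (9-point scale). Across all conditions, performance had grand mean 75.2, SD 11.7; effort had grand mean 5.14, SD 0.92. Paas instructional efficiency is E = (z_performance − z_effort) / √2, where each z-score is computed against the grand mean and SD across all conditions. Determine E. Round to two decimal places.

z_performance = (81.6 − 75.2) / 11.7 = 6.4000 / 11.7 = 0.5470.
z_effort = (6.28 − 5.14) / 0.92 = 1.1400 / 0.92 = 1.2391.
z_P − z_E = 0.5470 − 1.2391 = -0.6921.
E = -0.6921 / √2 = -0.6921 / 1.41421 = -0.4894 ≈ -0.49.

-0.49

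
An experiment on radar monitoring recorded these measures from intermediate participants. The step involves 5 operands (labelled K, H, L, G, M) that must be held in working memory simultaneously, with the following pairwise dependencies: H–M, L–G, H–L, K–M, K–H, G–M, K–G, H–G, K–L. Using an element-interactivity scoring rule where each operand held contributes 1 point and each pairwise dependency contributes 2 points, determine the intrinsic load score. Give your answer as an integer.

Count of operands held simultaneously: 5.
Count of pairwise dependencies listed: 9.
Element contribution: 5 × 1 = 5.
Interaction contribution: 9 × 2 = 18.
Intrinsic load = 5 + 18 = 23.

23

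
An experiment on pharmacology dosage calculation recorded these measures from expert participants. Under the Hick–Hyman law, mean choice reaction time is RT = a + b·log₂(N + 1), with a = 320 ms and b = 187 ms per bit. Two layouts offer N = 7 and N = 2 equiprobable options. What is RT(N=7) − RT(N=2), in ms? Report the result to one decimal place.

264.6

RT(7) = 320 + 187·log₂(8) = 320 + 187·3.0000 = 881.0000 ms.
RT(2) = 320 + 187·log₂(3) = 320 + 187·1.5850 = 616.3950 ms.
Difference = 881.0000 − 616.3950 = 264.6050 ≈ 264.6 ms.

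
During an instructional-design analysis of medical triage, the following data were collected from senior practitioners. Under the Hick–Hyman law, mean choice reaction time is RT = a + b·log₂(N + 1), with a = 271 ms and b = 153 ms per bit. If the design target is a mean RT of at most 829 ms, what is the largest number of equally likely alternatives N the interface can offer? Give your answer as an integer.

11

Set 271 + 153·log₂(N + 1) ≤ 829.
log₂(N + 1) ≤ (829 − 271) / 153 = 3.6471.
N + 1 ≤ 2^3.6471 = 12.5281.
N ≤ 11.5281, so the largest integer N is 11.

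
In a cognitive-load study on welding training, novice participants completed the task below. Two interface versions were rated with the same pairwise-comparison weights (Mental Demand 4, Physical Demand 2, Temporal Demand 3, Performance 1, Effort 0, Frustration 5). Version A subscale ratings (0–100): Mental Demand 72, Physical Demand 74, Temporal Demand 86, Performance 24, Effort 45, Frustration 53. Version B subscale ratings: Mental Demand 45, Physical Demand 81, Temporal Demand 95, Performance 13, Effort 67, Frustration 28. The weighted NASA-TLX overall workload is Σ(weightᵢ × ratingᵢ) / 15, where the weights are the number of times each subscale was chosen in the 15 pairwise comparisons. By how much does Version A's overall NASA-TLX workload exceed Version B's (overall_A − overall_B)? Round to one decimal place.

Version A weighted sum = 4·72 + 2·74 + 3·86 + 1·24 + 0·45 + 5·53 = 288 + 148 + 258 + 24 + 0 + 265 = 983; overall_A = 983/15 = 65.5333.
Version B weighted sum = 4·45 + 2·81 + 3·95 + 1·13 + 0·67 + 5·28 = 180 + 162 + 285 + 13 + 0 + 140 = 780; overall_B = 780/15 = 52.0000.
Difference = 65.5333 − 52.0000 = 13.5333 ≈ 13.5.

13.5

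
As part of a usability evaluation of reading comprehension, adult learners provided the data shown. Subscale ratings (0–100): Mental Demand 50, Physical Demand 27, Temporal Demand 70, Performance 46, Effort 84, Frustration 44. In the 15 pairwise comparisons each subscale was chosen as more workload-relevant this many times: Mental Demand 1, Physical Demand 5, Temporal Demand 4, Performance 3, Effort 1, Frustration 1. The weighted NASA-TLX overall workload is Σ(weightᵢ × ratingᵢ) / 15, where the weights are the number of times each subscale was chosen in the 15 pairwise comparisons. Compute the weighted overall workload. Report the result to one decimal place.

48.7

The tallies are the weights (they sum to 15).
Weighted sum = 1·50 + 5·27 + 4·70 + 3·46 + 1·84 + 1·44
            = 50 + 135 + 280 + 138 + 84 + 44 = 731.
Overall workload = 731 / 15 = 48.7333 ≈ 48.7.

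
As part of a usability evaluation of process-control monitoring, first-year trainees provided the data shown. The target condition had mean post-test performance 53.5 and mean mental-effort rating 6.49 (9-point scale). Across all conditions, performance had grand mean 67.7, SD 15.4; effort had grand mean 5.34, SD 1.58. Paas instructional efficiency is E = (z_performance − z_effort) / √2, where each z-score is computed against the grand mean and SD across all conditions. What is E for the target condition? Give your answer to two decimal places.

-1.17

z_performance = (53.5 − 67.7) / 15.4 = -14.2000 / 15.4 = -0.9221.
z_effort = (6.49 − 5.34) / 1.58 = 1.1500 / 1.58 = 0.7278.
z_P − z_E = -0.9221 − 0.7278 = -1.6499.
E = -1.6499 / √2 = -1.6499 / 1.41421 = -1.1667 ≈ -1.17.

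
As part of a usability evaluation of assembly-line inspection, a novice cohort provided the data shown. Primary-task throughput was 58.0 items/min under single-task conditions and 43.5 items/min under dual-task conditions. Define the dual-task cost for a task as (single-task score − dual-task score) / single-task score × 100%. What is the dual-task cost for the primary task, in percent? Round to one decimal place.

Cost = (58.0 − 43.5) / 58.0 × 100%
     = 14.5000 / 58.0 × 100% = 25.0000%.
≈ 25.0%.

25.0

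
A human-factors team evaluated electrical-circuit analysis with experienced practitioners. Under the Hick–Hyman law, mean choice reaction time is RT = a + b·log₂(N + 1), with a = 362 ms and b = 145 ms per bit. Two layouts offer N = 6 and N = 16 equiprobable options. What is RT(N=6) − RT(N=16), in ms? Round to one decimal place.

-185.6

RT(6) = 362 + 145·log₂(7) = 362 + 145·2.8074 = 769.0730 ms.
RT(16) = 362 + 145·log₂(17) = 362 + 145·4.0875 = 954.6875 ms.
Difference = 769.0730 − 954.6875 = -185.6145 ≈ -185.6 ms.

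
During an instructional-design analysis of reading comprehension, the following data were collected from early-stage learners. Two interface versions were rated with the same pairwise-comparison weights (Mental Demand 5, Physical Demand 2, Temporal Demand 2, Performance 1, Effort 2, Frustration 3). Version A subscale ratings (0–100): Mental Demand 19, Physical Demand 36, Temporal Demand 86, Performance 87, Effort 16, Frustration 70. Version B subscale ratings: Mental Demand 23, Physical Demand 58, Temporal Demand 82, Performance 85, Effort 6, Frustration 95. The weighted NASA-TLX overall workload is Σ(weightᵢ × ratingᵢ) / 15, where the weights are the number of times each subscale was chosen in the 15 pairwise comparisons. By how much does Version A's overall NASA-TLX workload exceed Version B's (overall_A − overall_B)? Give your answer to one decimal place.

-7.3

Version A weighted sum = 5·19 + 2·36 + 2·86 + 1·87 + 2·16 + 3·70 = 95 + 72 + 172 + 87 + 32 + 210 = 668; overall_A = 668/15 = 44.5333.
Version B weighted sum = 5·23 + 2·58 + 2·82 + 1·85 + 2·6 + 3·95 = 115 + 116 + 164 + 85 + 12 + 285 = 777; overall_B = 777/15 = 51.8000.
Difference = 44.5333 − 51.8000 = -7.2667 ≈ -7.3.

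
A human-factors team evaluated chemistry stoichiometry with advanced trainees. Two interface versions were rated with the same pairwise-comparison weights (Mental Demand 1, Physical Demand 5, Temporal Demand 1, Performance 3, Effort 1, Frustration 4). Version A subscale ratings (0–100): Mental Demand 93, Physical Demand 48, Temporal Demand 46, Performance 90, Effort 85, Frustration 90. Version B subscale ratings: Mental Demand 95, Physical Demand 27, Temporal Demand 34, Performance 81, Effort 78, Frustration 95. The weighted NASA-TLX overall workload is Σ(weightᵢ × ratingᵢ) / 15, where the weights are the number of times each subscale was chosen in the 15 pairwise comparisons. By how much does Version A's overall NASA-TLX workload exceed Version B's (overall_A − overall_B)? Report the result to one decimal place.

Version A weighted sum = 1·93 + 5·48 + 1·46 + 3·90 + 1·85 + 4·90 = 93 + 240 + 46 + 270 + 85 + 360 = 1094; overall_A = 1094/15 = 72.9333.
Version B weighted sum = 1·95 + 5·27 + 1·34 + 3·81 + 1·78 + 4·95 = 95 + 135 + 34 + 243 + 78 + 380 = 965; overall_B = 965/15 = 64.3333.
Difference = 72.9333 − 64.3333 = 8.6000 ≈ 8.6.

8.6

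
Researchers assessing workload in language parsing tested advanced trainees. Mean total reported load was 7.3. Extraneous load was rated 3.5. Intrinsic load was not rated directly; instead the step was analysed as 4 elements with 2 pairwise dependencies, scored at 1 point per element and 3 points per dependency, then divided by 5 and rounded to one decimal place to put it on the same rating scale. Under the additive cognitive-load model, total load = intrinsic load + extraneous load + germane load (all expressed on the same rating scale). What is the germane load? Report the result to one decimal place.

Intrinsic (element-interactivity): (4 × 1 + 2 × 3) / 5 = 10 / 5 = 2.0000 → 2.0.
germane load = total − intrinsic − extraneous
             = 7.3 − 2.0 − 3.5 = 1.8.

1.8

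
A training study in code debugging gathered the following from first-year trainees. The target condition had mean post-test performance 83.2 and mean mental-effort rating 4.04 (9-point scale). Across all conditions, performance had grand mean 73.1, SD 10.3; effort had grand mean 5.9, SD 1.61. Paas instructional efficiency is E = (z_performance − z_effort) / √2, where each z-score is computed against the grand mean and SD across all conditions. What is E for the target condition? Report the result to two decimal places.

1.51

z_performance = (83.2 − 73.1) / 10.3 = 10.1000 / 10.3 = 0.9806.
z_effort = (4.04 − 5.9) / 1.61 = -1.8600 / 1.61 = -1.1553.
z_P − z_E = 0.9806 − (-1.1553) = 2.1359.
E = 2.1359 / √2 = 2.1359 / 1.41421 = 1.5103 ≈ 1.51.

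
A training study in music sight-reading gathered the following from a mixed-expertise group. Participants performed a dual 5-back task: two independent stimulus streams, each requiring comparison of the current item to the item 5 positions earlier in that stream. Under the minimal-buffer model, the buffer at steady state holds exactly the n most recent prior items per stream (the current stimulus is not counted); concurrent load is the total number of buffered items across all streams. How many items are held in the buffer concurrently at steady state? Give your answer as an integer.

Each stream's buffer holds its 5 most recent prior items.
Two independent streams: 2 × 5 = 10 buffered items at steady state.

10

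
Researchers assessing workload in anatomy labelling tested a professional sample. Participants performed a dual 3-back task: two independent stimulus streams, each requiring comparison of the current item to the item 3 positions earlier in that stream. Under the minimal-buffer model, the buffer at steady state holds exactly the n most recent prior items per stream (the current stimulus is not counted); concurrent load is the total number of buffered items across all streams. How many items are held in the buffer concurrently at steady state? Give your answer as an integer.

6

Each stream's buffer holds its 3 most recent prior items.
Two independent streams: 2 × 3 = 6 buffered items at steady state.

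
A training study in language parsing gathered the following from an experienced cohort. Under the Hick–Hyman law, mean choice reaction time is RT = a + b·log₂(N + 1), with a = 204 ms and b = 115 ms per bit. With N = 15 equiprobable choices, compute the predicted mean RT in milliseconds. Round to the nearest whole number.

log₂(15 + 1) = log₂(16) = 4.0000.
RT = 204 + 115 × 4.0000 = 204 + 460.0000 = 664.0000 ms.
≈ 664 ms.

664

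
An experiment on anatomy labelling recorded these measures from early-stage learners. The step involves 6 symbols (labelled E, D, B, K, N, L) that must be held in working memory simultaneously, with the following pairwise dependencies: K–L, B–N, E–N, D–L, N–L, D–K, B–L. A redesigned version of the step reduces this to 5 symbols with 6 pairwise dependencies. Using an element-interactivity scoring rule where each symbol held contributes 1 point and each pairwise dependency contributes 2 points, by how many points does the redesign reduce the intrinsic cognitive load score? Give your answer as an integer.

3

Original: 6 × 1 + 7 × 2 = 6 + 14 = 20.
Redesigned: 5 × 1 + 6 × 2 = 5 + 12 = 17.
Reduction = 20 − 17 = 3.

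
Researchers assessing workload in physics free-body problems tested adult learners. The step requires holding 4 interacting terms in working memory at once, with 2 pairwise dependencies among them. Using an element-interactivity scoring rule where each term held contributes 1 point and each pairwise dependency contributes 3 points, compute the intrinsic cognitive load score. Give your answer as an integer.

Element contribution: 4 × 1 = 4.
Interaction contribution: 2 × 3 = 6.
Intrinsic load = 4 + 6 = 10.

10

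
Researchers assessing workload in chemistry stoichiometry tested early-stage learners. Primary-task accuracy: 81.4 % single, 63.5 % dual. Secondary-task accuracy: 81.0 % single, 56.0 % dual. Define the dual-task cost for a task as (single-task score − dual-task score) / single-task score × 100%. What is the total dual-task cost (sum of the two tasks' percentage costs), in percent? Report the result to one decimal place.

52.9

Primary cost = (81.4 − 63.5) / 81.4 × 100% = 21.9902%.
Secondary cost = (81.0 − 56.0) / 81.0 × 100% = 30.8642%.
Total = 21.9902% + 30.8642% = 52.8544% ≈ 52.9%.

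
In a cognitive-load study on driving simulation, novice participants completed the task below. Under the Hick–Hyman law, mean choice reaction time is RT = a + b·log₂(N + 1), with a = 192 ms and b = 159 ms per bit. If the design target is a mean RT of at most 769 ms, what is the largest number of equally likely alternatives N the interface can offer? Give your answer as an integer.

Set 192 + 159·log₂(N + 1) ≤ 769.
log₂(N + 1) ≤ (769 − 192) / 159 = 3.6289.
N + 1 ≤ 2^3.6289 = 12.3711.
N ≤ 11.3711, so the largest integer N is 11.

11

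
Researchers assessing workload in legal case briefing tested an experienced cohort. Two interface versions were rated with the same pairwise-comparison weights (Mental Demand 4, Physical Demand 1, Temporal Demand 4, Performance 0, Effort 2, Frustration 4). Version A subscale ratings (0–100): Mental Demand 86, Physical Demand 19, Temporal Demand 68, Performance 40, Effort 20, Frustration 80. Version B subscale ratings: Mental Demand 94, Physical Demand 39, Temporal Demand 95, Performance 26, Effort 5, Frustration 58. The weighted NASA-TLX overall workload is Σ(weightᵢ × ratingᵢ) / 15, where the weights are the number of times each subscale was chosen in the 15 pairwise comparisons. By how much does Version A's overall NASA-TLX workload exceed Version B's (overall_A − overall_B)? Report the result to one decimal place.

-2.8

Version A weighted sum = 4·86 + 1·19 + 4·68 + 0·40 + 2·20 + 4·80 = 344 + 19 + 272 + 0 + 40 + 320 = 995; overall_A = 995/15 = 66.3333.
Version B weighted sum = 4·94 + 1·39 + 4·95 + 0·26 + 2·5 + 4·58 = 376 + 39 + 380 + 0 + 10 + 232 = 1037; overall_B = 1037/15 = 69.1333.
Difference = 66.3333 − 69.1333 = -2.8000 ≈ -2.8.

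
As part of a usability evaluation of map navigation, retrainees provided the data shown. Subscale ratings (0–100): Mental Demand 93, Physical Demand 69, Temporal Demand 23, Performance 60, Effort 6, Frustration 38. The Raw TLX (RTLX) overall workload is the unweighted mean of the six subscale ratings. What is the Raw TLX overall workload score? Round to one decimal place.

Sum of ratings = 93 + 69 + 23 + 60 + 6 + 38 = 289.
RTLX = 289 / 6 = 48.1667 ≈ 48.2.

48.2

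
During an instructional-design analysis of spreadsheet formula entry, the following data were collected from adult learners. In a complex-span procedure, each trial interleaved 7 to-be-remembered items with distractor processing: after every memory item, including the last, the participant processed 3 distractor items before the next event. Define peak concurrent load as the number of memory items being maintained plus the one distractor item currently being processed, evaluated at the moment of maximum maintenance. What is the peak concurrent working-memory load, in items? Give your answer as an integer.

8

Maintenance is greatest during the distractor(s) after memory item 7: all 7 memory items are being held.
One distractor item is concurrently being processed.
Peak concurrent load = 7 + 1 = 8 items.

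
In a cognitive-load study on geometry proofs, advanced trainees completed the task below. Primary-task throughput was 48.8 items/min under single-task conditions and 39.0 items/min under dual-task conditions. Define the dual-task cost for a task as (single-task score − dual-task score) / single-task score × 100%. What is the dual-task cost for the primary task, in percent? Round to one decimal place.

20.1

Cost = (48.8 − 39.0) / 48.8 × 100%
     = 9.8000 / 48.8 × 100% = 20.0820%.
≈ 20.1%.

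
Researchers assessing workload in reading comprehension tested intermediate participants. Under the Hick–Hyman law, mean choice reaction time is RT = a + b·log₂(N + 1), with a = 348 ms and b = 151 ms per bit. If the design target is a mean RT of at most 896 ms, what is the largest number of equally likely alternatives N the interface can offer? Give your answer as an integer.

Set 348 + 151·log₂(N + 1) ≤ 896.
log₂(N + 1) ≤ (896 − 348) / 151 = 3.6291.
N + 1 ≤ 2^3.6291 = 12.3728.
N ≤ 11.3728, so the largest integer N is 11.

11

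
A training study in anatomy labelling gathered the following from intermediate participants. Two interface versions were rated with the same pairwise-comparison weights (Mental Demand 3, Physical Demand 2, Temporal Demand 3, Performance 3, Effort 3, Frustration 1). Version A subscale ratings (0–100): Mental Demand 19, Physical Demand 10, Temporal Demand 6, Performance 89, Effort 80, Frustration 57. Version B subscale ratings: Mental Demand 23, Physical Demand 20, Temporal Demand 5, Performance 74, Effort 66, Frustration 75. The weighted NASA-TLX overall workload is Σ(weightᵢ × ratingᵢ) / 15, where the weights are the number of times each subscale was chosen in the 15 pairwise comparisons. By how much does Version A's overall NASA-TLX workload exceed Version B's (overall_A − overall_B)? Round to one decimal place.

Version A weighted sum = 3·19 + 2·10 + 3·6 + 3·89 + 3·80 + 1·57 = 57 + 20 + 18 + 267 + 240 + 57 = 659; overall_A = 659/15 = 43.9333.
Version B weighted sum = 3·23 + 2·20 + 3·5 + 3·74 + 3·66 + 1·75 = 69 + 40 + 15 + 222 + 198 + 75 = 619; overall_B = 619/15 = 41.2667.
Difference = 43.9333 − 41.2667 = 2.6666 ≈ 2.7.

2.7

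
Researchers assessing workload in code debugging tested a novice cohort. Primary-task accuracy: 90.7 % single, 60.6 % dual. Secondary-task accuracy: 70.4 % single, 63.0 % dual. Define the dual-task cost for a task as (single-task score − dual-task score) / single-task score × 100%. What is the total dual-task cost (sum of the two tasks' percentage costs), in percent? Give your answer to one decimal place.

43.7

Primary cost = (90.7 − 60.6) / 90.7 × 100% = 33.1863%.
Secondary cost = (70.4 − 63.0) / 70.4 × 100% = 10.5114%.
Total = 33.1863% + 10.5114% = 43.6977% ≈ 43.7%.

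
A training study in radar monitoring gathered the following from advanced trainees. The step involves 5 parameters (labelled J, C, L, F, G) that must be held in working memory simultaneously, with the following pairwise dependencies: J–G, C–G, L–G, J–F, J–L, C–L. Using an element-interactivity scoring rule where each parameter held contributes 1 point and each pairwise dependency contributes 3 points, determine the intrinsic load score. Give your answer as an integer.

Count of parameters held simultaneously: 5.
Count of pairwise dependencies listed: 6.
Element contribution: 5 × 1 = 5.
Interaction contribution: 6 × 3 = 18.
Intrinsic load = 5 + 18 = 23.

23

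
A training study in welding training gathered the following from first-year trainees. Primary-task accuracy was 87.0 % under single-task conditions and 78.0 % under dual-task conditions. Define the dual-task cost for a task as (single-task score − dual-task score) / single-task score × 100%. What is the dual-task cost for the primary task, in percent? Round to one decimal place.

Cost = (87.0 − 78.0) / 87.0 × 100%
     = 9.0000 / 87.0 × 100% = 10.3448%.
≈ 10.3%.

10.3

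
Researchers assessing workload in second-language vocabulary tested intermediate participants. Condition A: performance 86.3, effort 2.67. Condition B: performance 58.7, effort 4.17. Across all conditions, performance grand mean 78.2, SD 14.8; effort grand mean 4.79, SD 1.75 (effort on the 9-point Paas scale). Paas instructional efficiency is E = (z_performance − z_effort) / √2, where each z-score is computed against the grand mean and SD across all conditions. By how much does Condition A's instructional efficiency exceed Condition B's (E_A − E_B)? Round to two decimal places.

Condition A: z_P = (86.3 − 78.2)/14.8 = 0.5473; z_E = (2.67 − 4.79)/1.75 = -1.2114; E_A = (0.5473 − (-1.2114))/√2 = 1.2436.
Condition B: z_P = (58.7 − 78.2)/14.8 = -1.3176; z_E = (4.17 − 4.79)/1.75 = -0.3543; E_B = (-1.3176 − (-0.3543))/√2 = -0.6812.
E_A − E_B = 1.2436 − (-0.6812) = 1.9248 ≈ 1.92.

1.92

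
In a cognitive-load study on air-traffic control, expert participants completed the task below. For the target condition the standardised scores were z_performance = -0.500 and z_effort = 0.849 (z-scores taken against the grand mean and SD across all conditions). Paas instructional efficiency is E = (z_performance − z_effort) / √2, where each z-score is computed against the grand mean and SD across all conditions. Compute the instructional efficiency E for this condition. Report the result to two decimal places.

-0.95

z_P − z_E = -0.500 − 0.849 = -1.3490.
E = -1.3490 / √2 = -1.3490 / 1.41421 = -0.9539 ≈ -0.95.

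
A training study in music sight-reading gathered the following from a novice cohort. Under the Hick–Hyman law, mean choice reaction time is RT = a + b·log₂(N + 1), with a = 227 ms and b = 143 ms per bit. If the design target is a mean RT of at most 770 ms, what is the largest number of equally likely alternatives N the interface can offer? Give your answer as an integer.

12

Set 227 + 143·log₂(N + 1) ≤ 770.
log₂(N + 1) ≤ (770 − 227) / 143 = 3.7972.
N + 1 ≤ 2^3.7972 = 13.9018.
N ≤ 12.9018, so the largest integer N is 12.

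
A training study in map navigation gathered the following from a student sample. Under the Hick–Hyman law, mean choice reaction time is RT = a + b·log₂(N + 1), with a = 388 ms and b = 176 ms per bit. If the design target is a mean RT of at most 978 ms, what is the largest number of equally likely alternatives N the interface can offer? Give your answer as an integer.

Set 388 + 176·log₂(N + 1) ≤ 978.
log₂(N + 1) ≤ (978 − 388) / 176 = 3.3523.
N + 1 ≤ 2^3.3523 = 10.2128.
N ≤ 9.2128, so the largest integer N is 9.

9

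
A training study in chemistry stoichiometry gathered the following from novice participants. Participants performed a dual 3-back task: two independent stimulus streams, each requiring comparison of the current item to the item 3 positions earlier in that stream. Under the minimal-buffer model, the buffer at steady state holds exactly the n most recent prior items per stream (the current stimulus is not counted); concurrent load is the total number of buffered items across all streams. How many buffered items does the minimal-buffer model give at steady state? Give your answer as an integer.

6

Each stream's buffer holds its 3 most recent prior items.
Two independent streams: 2 × 3 = 6 buffered items at steady state.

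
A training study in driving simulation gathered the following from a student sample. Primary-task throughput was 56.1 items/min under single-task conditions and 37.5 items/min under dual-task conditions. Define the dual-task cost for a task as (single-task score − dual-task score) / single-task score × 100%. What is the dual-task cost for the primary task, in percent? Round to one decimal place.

Cost = (56.1 − 37.5) / 56.1 × 100%
     = 18.6000 / 56.1 × 100% = 33.1551%.
≈ 33.2%.

33.2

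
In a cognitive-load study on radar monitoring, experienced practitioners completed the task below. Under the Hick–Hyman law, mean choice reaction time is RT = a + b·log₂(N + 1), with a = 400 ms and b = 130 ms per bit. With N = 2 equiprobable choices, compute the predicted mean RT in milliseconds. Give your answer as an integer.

log₂(2 + 1) = log₂(3) = 1.5850.
RT = 400 + 130 × 1.5850 = 400 + 206.0500 = 606.0500 ms.
≈ 606 ms.

606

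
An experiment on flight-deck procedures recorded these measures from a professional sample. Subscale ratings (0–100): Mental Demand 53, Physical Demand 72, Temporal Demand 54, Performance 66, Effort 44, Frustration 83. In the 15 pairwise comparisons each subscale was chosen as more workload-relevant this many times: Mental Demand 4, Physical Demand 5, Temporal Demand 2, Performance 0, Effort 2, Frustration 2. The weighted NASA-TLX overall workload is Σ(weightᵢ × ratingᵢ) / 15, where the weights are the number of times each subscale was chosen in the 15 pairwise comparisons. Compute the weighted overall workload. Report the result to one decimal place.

The tallies are the weights (they sum to 15).
Weighted sum = 4·53 + 5·72 + 2·54 + 0·66 + 2·44 + 2·83
            = 212 + 360 + 108 + 0 + 88 + 166 = 934.
Overall workload = 934 / 15 = 62.2667 ≈ 62.3.

62.3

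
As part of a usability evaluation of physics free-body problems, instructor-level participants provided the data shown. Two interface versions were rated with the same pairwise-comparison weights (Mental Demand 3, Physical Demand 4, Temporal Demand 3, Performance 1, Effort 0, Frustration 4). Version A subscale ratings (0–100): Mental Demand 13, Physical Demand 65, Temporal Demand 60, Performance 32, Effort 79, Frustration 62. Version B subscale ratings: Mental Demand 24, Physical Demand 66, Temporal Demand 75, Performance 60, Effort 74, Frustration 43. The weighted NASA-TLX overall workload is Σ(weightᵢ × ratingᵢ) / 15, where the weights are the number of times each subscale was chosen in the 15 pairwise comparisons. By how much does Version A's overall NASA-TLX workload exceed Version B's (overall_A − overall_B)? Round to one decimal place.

Version A weighted sum = 3·13 + 4·65 + 3·60 + 1·32 + 0·79 + 4·62 = 39 + 260 + 180 + 32 + 0 + 248 = 759; overall_A = 759/15 = 50.6000.
Version B weighted sum = 3·24 + 4·66 + 3·75 + 1·60 + 0·74 + 4·43 = 72 + 264 + 225 + 60 + 0 + 172 = 793; overall_B = 793/15 = 52.8667.
Difference = 50.6000 − 52.8667 = -2.2667 ≈ -2.3.

-2.3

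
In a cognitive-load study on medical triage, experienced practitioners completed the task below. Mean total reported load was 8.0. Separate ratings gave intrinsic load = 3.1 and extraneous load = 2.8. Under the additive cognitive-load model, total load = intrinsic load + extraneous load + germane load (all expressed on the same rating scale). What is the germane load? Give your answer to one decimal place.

2.1

germane load = total − intrinsic − extraneous
             = 8.0 − 3.1 − 2.8 = 2.1.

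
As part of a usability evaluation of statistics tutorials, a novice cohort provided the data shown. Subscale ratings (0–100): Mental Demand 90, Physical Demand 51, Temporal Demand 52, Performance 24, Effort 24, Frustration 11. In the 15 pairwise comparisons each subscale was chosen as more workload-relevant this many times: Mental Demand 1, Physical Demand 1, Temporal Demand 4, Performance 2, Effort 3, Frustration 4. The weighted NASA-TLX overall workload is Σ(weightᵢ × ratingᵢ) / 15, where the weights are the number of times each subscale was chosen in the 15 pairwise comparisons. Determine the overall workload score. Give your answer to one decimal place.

34.2

The tallies are the weights (they sum to 15).
Weighted sum = 1·90 + 1·51 + 4·52 + 2·24 + 3·24 + 4·11
            = 90 + 51 + 208 + 48 + 72 + 44 = 513.
Overall workload = 513 / 15 = 34.2000 ≈ 34.2.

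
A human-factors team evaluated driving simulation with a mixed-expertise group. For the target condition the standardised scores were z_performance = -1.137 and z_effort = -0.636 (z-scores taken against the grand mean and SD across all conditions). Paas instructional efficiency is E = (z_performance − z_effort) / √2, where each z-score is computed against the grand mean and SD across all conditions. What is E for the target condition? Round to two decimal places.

-0.35

z_P − z_E = -1.137 − (-0.636) = -0.5010.
E = -0.5010 / √2 = -0.5010 / 1.41421 = -0.3543 ≈ -0.35.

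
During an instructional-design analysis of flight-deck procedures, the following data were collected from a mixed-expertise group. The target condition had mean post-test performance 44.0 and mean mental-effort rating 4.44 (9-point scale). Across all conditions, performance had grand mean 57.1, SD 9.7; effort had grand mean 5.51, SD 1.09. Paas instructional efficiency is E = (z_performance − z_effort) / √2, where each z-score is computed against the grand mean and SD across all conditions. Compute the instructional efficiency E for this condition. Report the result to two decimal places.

-0.26

z_performance = (44.0 − 57.1) / 9.7 = -13.1000 / 9.7 = -1.3505.
z_effort = (4.44 − 5.51) / 1.09 = -1.0700 / 1.09 = -0.9817.
z_P − z_E = -1.3505 − (-0.9817) = -0.3688.
E = -0.3688 / √2 = -0.3688 / 1.41421 = -0.2608 ≈ -0.26.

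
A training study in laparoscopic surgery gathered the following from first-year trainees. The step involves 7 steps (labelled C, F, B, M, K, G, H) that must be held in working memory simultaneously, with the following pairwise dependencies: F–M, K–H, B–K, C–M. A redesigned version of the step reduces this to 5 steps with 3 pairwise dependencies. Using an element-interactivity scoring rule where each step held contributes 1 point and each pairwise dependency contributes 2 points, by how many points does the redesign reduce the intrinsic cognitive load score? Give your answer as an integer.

4

Original: 7 × 1 + 4 × 2 = 7 + 8 = 15.
Redesigned: 5 × 1 + 3 × 2 = 5 + 6 = 11.
Reduction = 15 − 11 = 4.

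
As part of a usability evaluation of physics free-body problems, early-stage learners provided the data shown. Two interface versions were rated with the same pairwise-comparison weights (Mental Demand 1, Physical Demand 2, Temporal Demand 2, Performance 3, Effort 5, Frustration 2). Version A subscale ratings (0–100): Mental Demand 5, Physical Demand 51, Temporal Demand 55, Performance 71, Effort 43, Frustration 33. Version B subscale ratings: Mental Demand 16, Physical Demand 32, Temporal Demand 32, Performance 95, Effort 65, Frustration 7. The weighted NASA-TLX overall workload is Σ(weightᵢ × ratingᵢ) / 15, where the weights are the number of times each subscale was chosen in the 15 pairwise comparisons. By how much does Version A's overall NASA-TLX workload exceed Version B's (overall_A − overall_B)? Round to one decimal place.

-3.8

Version A weighted sum = 1·5 + 2·51 + 2·55 + 3·71 + 5·43 + 2·33 = 5 + 102 + 110 + 213 + 215 + 66 = 711; overall_A = 711/15 = 47.4000.
Version B weighted sum = 1·16 + 2·32 + 2·32 + 3·95 + 5·65 + 2·7 = 16 + 64 + 64 + 285 + 325 + 14 = 768; overall_B = 768/15 = 51.2000.
Difference = 47.4000 − 51.2000 = -3.8000 ≈ -3.8.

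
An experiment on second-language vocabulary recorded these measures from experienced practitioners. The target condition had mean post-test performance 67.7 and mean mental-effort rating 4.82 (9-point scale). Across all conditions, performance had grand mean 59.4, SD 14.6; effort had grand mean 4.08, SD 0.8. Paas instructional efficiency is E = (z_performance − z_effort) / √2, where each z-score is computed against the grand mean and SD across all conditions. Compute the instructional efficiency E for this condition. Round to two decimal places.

-0.25

z_performance = (67.7 − 59.4) / 14.6 = 8.3000 / 14.6 = 0.5685.
z_effort = (4.82 − 4.08) / 0.8 = 0.7400 / 0.8 = 0.9250.
z_P − z_E = 0.5685 − 0.9250 = -0.3565.
E = -0.3565 / √2 = -0.3565 / 1.41421 = -0.2521 ≈ -0.25.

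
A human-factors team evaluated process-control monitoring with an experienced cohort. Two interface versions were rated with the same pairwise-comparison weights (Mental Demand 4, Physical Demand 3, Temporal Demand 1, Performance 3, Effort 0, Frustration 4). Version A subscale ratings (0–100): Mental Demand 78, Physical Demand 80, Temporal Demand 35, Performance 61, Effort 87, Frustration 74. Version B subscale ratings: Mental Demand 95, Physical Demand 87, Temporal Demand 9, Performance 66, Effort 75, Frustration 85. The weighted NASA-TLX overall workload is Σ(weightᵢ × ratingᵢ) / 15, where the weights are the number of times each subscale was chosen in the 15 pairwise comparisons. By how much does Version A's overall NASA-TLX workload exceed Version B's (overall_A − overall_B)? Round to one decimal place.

Version A weighted sum = 4·78 + 3·80 + 1·35 + 3·61 + 0·87 + 4·74 = 312 + 240 + 35 + 183 + 0 + 296 = 1066; overall_A = 1066/15 = 71.0667.
Version B weighted sum = 4·95 + 3·87 + 1·9 + 3·66 + 0·75 + 4·85 = 380 + 261 + 9 + 198 + 0 + 340 = 1188; overall_B = 1188/15 = 79.2000.
Difference = 71.0667 − 79.2000 = -8.1333 ≈ -8.1.

-8.1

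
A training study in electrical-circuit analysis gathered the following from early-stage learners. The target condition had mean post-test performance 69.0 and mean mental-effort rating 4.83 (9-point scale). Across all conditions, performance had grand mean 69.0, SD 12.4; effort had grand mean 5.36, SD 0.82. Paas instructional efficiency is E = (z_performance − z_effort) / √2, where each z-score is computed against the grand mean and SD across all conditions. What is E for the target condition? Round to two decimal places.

0.46

z_performance = (69.0 − 69.0) / 12.4 = 0.0000 / 12.4 = 0.0000.
z_effort = (4.83 − 5.36) / 0.82 = -0.5300 / 0.82 = -0.6463.
z_P − z_E = 0.0000 − (-0.6463) = 0.6463.
E = 0.6463 / √2 = 0.6463 / 1.41421 = 0.4570 ≈ 0.46.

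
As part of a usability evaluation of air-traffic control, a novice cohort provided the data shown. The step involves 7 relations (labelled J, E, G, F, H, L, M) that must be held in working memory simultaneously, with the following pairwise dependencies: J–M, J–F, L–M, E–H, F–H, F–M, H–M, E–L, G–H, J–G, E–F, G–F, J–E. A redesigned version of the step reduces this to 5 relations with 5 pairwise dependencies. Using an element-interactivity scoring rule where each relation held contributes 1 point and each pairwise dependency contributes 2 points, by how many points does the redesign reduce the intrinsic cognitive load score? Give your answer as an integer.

18

Original: 7 × 1 + 13 × 2 = 7 + 26 = 33.
Redesigned: 5 × 1 + 5 × 2 = 5 + 10 = 15.
Reduction = 33 − 15 = 18.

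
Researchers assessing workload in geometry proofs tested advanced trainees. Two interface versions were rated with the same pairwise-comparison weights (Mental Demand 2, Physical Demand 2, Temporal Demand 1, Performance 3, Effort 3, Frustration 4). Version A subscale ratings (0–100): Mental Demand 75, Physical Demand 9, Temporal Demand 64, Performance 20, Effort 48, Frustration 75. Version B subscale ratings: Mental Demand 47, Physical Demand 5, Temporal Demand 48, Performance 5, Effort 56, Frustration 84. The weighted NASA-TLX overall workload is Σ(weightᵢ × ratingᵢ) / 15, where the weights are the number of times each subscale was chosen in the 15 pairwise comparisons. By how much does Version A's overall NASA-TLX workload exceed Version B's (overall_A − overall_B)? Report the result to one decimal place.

Version A weighted sum = 2·75 + 2·9 + 1·64 + 3·20 + 3·48 + 4·75 = 150 + 18 + 64 + 60 + 144 + 300 = 736; overall_A = 736/15 = 49.0667.
Version B weighted sum = 2·47 + 2·5 + 1·48 + 3·5 + 3·56 + 4·84 = 94 + 10 + 48 + 15 + 168 + 336 = 671; overall_B = 671/15 = 44.7333.
Difference = 49.0667 − 44.7333 = 4.3334 ≈ 4.3.

4.3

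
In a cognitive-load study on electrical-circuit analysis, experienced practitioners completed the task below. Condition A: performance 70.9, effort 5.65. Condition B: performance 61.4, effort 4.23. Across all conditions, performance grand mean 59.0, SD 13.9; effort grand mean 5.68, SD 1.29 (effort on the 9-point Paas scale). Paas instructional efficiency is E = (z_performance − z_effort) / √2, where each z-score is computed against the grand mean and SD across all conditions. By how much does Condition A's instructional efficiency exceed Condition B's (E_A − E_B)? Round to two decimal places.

Condition A: z_P = (70.9 − 59.0)/13.9 = 0.8561; z_E = (5.65 − 5.68)/1.29 = -0.0233; E_A = (0.8561 − (-0.0233))/√2 = 0.6218.
Condition B: z_P = (61.4 − 59.0)/13.9 = 0.1727; z_E = (4.23 − 5.68)/1.29 = -1.1240; E_B = (0.1727 − (-1.1240))/√2 = 0.9169.
E_A − E_B = 0.6218 − 0.9169 = -0.2951 ≈ -0.30.

-0.30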